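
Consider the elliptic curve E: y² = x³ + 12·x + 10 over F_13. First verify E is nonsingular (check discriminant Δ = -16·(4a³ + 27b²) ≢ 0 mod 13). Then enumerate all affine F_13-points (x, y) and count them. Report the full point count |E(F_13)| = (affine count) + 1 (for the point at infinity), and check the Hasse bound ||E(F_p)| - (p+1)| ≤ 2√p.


Affine points = {(0, 6), (0, 7), (1, 6), (1, 7), (2, 4), (2, 9), (5, 0), (6, 5), (6, 8), (10, 5), (10, 8), (11, 2), (11, 11), (12, 6), (12, 7)}; affine count = 15; |E(F_13)| = 16.

Discriminant check: Δ ∝ 4a³ + 27b² = 4·12³ + 27·10² = 4·1728 + 27·100 ≡ 5 (mod 13). Nonzero ⇒ E is nonsingular.
For each x ∈ F_13, compute rhs = x³ + 12·x + 10 mod 13, then count y ∈ F_13 with y² ≡ rhs.
  x = 0: rhs = 10, matching y values: 6, 7 (2 points).
  x = 1: rhs = 10, matching y values: 6, 7 (2 points).
  x = 2: rhs = 3, matching y values: 4, 9 (2 points).
  x = 3: rhs = 8, matching y values: none (0 points).
  x = 4: rhs = 5, matching y values: none (0 points).
  x = 5: rhs = 0, matching y values: 0 (1 points).
  x = 6: rhs = 12, matching y values: 5, 8 (2 points).
  x = 7: rhs = 8, matching y values: none (0 points).
  x = 8: rhs = 7, matching y values: none (0 points).
  x = 9: rhs = 2, matching y values: none (0 points).
  x = 10: rhs = 12, matching y values: 5, 8 (2 points).
  x = 11: rhs = 4, matching y values: 2, 11 (2 points).
  x = 12: rhs = 10, matching y values: 6, 7 (2 points).
Total affine count: 15.
Full point count |E(F_13)| = 15 + 1 = 16.
Hasse bound: |16 − (13+1)| = |2| = 2 ≤ 2√13 ≈ 7.2111 ✓.


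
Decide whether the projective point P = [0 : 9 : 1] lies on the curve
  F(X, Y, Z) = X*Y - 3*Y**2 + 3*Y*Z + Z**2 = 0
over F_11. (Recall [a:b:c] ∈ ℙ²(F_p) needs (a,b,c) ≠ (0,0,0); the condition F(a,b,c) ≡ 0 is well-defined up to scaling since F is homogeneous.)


F(0,9,1) ≡ 5 (mod 11); P is NOT on the curve.

Evaluate F(0, 9, 1) term-by-term (mod 11).
  X*Y ↦ 1·0·9·1 = 0
  -3*Y**2 ↦ -3·1·81·1 = -243
  3*Y*Z ↦ 3·1·9·1 = 27
  Z**2 ↦ 1·1·1·1 = 1
Sum: F(0, 9, 1) = (0) + (-243) + (27) + (1) = -215.
Reducing mod 11: -215 ≡ 5 (mod 11).
Since F(a, b, c) ≡ 5 ≠ 0 (mod 11), P does NOT lie on the curve.


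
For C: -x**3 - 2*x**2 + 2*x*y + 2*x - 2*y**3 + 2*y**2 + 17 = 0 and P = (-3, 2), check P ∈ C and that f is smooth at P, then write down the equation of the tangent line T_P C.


Tangent line at P: -9*x - 22*y + 17 = 0.

Step 1: f(-3, 2) = 0, so P lies on C.
Step 2: partial derivatives
  f_x(x, y) = -3*x**2 - 4*x + 2*y + 2, f_y(x, y) = 2*x - 6*y**2 + 4*y.
  f_x(P) = -9, f_y(P) = -22 (gradient nonzero, so P is smooth).
Step 3: tangent line at P: -9·(x − -3) + -22·(y − 2) = 0.
Expanding: -9*x - 22*y + 17 = 0.


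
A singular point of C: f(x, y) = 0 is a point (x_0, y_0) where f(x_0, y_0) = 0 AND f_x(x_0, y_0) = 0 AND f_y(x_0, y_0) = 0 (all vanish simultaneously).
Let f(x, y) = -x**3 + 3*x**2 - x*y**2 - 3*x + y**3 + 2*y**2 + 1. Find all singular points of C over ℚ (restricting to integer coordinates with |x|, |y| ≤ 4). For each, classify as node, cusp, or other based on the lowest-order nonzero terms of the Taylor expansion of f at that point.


Singular points: {(1, 0)}; classification: cusp.

Compute partial derivatives:
  f_x = -3*x**2 + 6*x - y**2 - 3.
  f_y = -2*x*y + 3*y**2 + 4*y.
Scan x_0 ∈ {−4, ..., 4}. For each x_0, f_y(x_0, y) is a polynomial in y; find its integer roots y ∈ {−4, ..., 4}, then test f_x and f at those candidates.
  x = -4: f_y(-4, y) = 3*y**2 + 12*y; vanishes at y ∈ {-4, 0}. (-4, -4): f_x = -91 ≠ 0; (-4, 0): f_x = -75 ≠ 0.
  x = -3: f_y(-3, y) = 3*y**2 + 10*y; vanishes at y ∈ {0}. (-3, 0): f_x = -48 ≠ 0.
  x = -2: f_y(-2, y) = 3*y**2 + 8*y; vanishes at y ∈ {0}. (-2, 0): f_x = -27 ≠ 0.
  x = -1: f_y(-1, y) = 3*y**2 + 6*y; vanishes at y ∈ {-2, 0}. (-1, -2): f_x = -16 ≠ 0; (-1, 0): f_x = -12 ≠ 0.
  x = 0: f_y(0, y) = 3*y**2 + 4*y; vanishes at y ∈ {0}. (0, 0): f_x = -3 ≠ 0.
  x = 1: f_y(1, y) = 3*y**2 + 2*y; vanishes at y ∈ {0}. (1, 0): f_x = 0, f = 0 — SINGULAR.
  x = 2: f_y(2, y) = 3*y**2; vanishes at y ∈ {0}. (2, 0): f_x = -3 ≠ 0.
  x = 3: f_y(3, y) = 3*y**2 - 2*y; vanishes at y ∈ {0}. (3, 0): f_x = -12 ≠ 0.
  x = 4: f_y(4, y) = 3*y**2 - 4*y; vanishes at y ∈ {0}. (4, 0): f_x = -27 ≠ 0.
Only singular point on the grid: (1, 0).
Classify: substitute x = 1 + u, y = 0 + v and expand: f = -u**3 - u*v**2 + v**3 + v**2.
No constant or linear terms (consistent with a singular point). Quadratic part: v**2. Cubic part: -u**3 - u*v**2 + v**3.
The quadratic part v**2 is a perfect square, so there is a single (double) tangent line v = 0, i.e. y = 0. Restricting the cubic part to that line (v = 0) leaves -u**3 ≠ 0, so f is not divisible by v and the branch is v² ≈ u**3 to lowest order — this is a cusp.
Classification: cusp.


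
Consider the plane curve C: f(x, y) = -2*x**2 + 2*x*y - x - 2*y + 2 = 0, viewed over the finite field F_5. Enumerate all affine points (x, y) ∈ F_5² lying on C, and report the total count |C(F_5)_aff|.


Affine F_5-points: {(0, 1), (2, 4), (3, 1), (4, 4)}; count = 4.

For each of the 25 pairs (x, y) ∈ F_5², evaluate f(x, y) mod 5. Record the zeros.
  x = 0: [0↦2, 1↦0, 2↦3, 3↦1, 4↦4]  zeros at y ∈ {1}
  x = 1: [0↦4, 1↦4, 2↦4, 3↦4, 4↦4]  zeros at y ∈ ∅
  x = 2: [0↦2, 1↦4, 2↦1, 3↦3, 4↦0]  zeros at y ∈ {4}
  x = 3: [0↦1, 1↦0, 2↦4, 3↦3, 4↦2]  zeros at y ∈ {1}
  x = 4: [0↦1, 1↦2, 2↦3, 3↦4, 4↦0]  zeros at y ∈ {4}
Collecting zeros: affine points = {(0, 1), (2, 4), (3, 1), (4, 4)}.
Total count |C(F_5)_aff| = 4.


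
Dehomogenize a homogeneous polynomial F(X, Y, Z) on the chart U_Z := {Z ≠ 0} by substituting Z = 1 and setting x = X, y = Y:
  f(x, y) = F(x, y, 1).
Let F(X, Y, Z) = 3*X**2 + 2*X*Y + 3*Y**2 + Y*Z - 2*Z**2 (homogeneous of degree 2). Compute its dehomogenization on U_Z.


f(x, y) = 3*x**2 + 2*x*y + 3*y**2 + y - 2

On U_Z we set Z = 1. Each monomial c·X^i·Y^j·Z^k in F becomes c·x^i·y^j·1^k = c·x^i·y^j.
Substituting Z = 1: F(X, Y, 1) = 3*x**2 + 2*x*y + 3*y**2 + y - 2.
Note: deg(f) ≤ deg(F) = 2; strict inequality happens when F is divisible by Z (lost terms).


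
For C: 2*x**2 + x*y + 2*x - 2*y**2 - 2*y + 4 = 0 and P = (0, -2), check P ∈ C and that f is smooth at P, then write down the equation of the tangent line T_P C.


Tangent line at P: 6*y + 12 = 0.

Step 1: f(0, -2) = 0, so P lies on C.
Step 2: partial derivatives
  f_x(x, y) = 4*x + y + 2, f_y(x, y) = x - 4*y - 2.
  f_x(P) = 0, f_y(P) = 6 (gradient nonzero, so P is smooth).
Step 3: tangent line at P: 0·(x − 0) + 6·(y − -2) = 0.
Expanding: 6*y + 12 = 0.


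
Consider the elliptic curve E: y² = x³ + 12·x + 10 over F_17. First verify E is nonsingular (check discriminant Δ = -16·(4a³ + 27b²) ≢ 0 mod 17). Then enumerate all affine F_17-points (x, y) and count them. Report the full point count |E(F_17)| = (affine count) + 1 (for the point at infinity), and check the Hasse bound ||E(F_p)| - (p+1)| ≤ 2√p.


Affine points = {(2, 5), (2, 12), (5, 5), (5, 12), (6, 3), (6, 14), (10, 5), (10, 12), (13, 0), (14, 7), (14, 10)}; affine count = 11; |E(F_17)| = 12.

Discriminant check: Δ ∝ 4a³ + 27b² = 4·12³ + 27·10² = 4·1728 + 27·100 ≡ 7 (mod 17). Nonzero ⇒ E is nonsingular.
For each x ∈ F_17, compute rhs = x³ + 12·x + 10 mod 17, then count y ∈ F_17 with y² ≡ rhs.
  x = 0: rhs = 10, matching y values: none (0 points).
  x = 1: rhs = 6, matching y values: none (0 points).
  x = 2: rhs = 8, matching y values: 5, 12 (2 points).
  x = 3: rhs = 5, matching y values: none (0 points).
  x = 4: rhs = 3, matching y values: none (0 points).
  x = 5: rhs = 8, matching y values: 5, 12 (2 points).
  x = 6: rhs = 9, matching y values: 3, 14 (2 points).
  x = 7: rhs = 12, matching y values: none (0 points).
  x = 8: rhs = 6, matching y values: none (0 points).
  x = 9: rhs = 14, matching y values: none (0 points).
  x = 10: rhs = 8, matching y values: 5, 12 (2 points).
  x = 11: rhs = 11, matching y values: none (0 points).
  x = 12: rhs = 12, matching y values: none (0 points).
  x = 13: rhs = 0, matching y values: 0 (1 points).
  x = 14: rhs = 15, matching y values: 7, 10 (2 points).
  x = 15: rhs = 12, matching y values: none (0 points).
  x = 16: rhs = 14, matching y values: none (0 points).
Total affine count: 11.
Full point count |E(F_17)| = 11 + 1 = 12.
Hasse bound: |12 − (17+1)| = |-6| = 6 ≤ 2√17 ≈ 8.2462 ✓.


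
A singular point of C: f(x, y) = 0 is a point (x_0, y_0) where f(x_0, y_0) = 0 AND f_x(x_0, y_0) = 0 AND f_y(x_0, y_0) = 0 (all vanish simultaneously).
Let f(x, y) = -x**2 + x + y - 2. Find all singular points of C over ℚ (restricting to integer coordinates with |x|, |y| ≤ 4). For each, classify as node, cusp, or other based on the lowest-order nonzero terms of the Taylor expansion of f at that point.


No singular points in the scanned grid; C is smooth there.

Compute partial derivatives:
  f_x = 1 - 2*x.
  f_y = 1.
f_y = 1 is a nonzero constant, so f_y never vanishes: no point (x, y) can satisfy f = f_x = f_y = 0. In particular no (x, y) ∈ {−4, ..., 4}² is singular; the curve is smooth.


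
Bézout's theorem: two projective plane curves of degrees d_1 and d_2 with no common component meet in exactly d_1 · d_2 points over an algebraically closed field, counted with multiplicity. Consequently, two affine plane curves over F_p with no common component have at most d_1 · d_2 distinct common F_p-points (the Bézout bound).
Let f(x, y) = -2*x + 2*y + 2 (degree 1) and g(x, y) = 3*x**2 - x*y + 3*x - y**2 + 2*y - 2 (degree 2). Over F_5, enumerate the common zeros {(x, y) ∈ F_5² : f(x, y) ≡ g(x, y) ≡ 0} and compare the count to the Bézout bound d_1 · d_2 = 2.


Common zeros: {(0, 4), (2, 1)}; count = 2; Bézout bound = 2.

deg(f) = 1, deg(g) = 2, so Bézout bound = 2.
Scan x ∈ F_5. For each x, list the y ∈ F_5 with f(x, y) ≡ 0 and those with g(x, y) ≡ 0 (mod 5); the common zeros in that column are the intersection.
  x = 0: f ≡ 0 at y ∈ {4}; g ≡ 0 at y ∈ {3, 4}; common: {4}.
  x = 1: f ≡ 0 at y ∈ {0}; g ≡ 0 at y ∈ ∅; common: ∅.
  x = 2: f ≡ 0 at y ∈ {1}; g ≡ 0 at y ∈ {1, 4}; common: {1}.
  x = 3: f ≡ 0 at y ∈ {2}; g ≡ 0 at y ∈ ∅; common: ∅.
  x = 4: f ≡ 0 at y ∈ {3}; g ≡ 0 at y ∈ {1, 2}; common: ∅.
Collecting: common zeros = {(0, 4), (2, 1)}, so the count is 2.
Comparison with the Bézout bound: 2 ≤ 2 = deg(f)·deg(g), as expected for curves with no common component (the bound is attained).


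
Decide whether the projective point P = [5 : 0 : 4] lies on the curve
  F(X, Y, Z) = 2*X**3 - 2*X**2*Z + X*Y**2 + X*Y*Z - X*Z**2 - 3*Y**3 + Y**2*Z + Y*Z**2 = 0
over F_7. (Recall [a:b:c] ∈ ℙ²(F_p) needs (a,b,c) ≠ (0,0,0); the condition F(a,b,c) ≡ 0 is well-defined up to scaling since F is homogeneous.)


F(5,0,4) ≡ 5 (mod 7); P is NOT on the curve.

Evaluate F(5, 0, 4) term-by-term (mod 7).
  2*X**3 ↦ 2·125·1·1 = 250
  -2*X**2*Z ↦ -2·25·1·4 = -200
  X*Y**2 ↦ 1·5·0·1 = 0
  X*Y*Z ↦ 1·5·0·4 = 0
  -X*Z**2 ↦ -1·5·1·16 = -80
  -3*Y**3 ↦ -3·1·0·1 = 0
  Y**2*Z ↦ 1·1·0·4 = 0
  Y*Z**2 ↦ 1·1·0·16 = 0
Sum: F(5, 0, 4) = (250) + (-200) + (0) + (0) + (-80) + (0) + (0) + (0) = -30.
Reducing mod 7: -30 ≡ 5 (mod 7).
Since F(a, b, c) ≡ 5 ≠ 0 (mod 7), P does NOT lie on the curve.


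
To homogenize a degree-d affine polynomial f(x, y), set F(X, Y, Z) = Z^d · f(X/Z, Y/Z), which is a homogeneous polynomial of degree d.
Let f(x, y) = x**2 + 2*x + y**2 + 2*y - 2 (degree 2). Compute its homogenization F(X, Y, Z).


F(X, Y, Z) = X**2 + 2*X*Z + Y**2 + 2*Y*Z - 2*Z**2

deg(f) = 2.
Substitute x = X/Z, y = Y/Z into f, then multiply by Z^2.
  monomial 1·x^2·y^0 ↦ 1·X^2·Y^0·Z^0.
  monomial 2·x^1·y^0 ↦ 2·X^1·Y^0·Z^1.
  monomial 1·x^0·y^2 ↦ 1·X^0·Y^2·Z^0.
  monomial 2·x^0·y^1 ↦ 2·X^0·Y^1·Z^1.
  monomial -2·x^0·y^0 ↦ -2·X^0·Y^0·Z^2.
Collecting: F(X, Y, Z) = X**2 + 2*X*Z + Y**2 + 2*Y*Z - 2*Z**2.


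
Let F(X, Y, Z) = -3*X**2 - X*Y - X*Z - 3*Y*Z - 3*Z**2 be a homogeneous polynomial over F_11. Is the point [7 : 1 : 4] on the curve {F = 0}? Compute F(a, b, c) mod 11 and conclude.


F(7,1,4) ≡ 0 (mod 11); P is on the curve.

Evaluate F(7, 1, 4) term-by-term (mod 11).
  -3*X**2 ↦ -3·49·1·1 = -147
  -X*Y ↦ -1·7·1·1 = -7
  -X*Z ↦ -1·7·1·4 = -28
  -3*Y*Z ↦ -3·1·1·4 = -12
  -3*Z**2 ↦ -3·1·1·16 = -48
Sum: F(7, 1, 4) = (-147) + (-7) + (-28) + (-12) + (-48) = -242.
Reducing mod 11: -242 ≡ 0 (mod 11).
Since F(a, b, c) ≡ 0 (mod 11), P lies on the curve.


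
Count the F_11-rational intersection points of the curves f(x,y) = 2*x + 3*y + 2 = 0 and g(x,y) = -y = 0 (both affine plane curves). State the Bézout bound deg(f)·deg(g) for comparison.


Common zeros: {(10, 0)}; count = 1; Bézout bound = 1.

deg(f) = 1, deg(g) = 1, so Bézout bound = 1.
Scan x ∈ F_11. For each x, list the y ∈ F_11 with f(x, y) ≡ 0 and those with g(x, y) ≡ 0 (mod 11); the common zeros in that column are the intersection.
  x = 0: f ≡ 0 at y ∈ {3}; g ≡ 0 at y ∈ {0}; common: ∅.
  x = 1: f ≡ 0 at y ∈ {6}; g ≡ 0 at y ∈ {0}; common: ∅.
  x = 2: f ≡ 0 at y ∈ {9}; g ≡ 0 at y ∈ {0}; common: ∅.
  x = 3: f ≡ 0 at y ∈ {1}; g ≡ 0 at y ∈ {0}; common: ∅.
  x = 4: f ≡ 0 at y ∈ {4}; g ≡ 0 at y ∈ {0}; common: ∅.
  x = 5: f ≡ 0 at y ∈ {7}; g ≡ 0 at y ∈ {0}; common: ∅.
  x = 6: f ≡ 0 at y ∈ {10}; g ≡ 0 at y ∈ {0}; common: ∅.
  x = 7: f ≡ 0 at y ∈ {2}; g ≡ 0 at y ∈ {0}; common: ∅.
  x = 8: f ≡ 0 at y ∈ {5}; g ≡ 0 at y ∈ {0}; common: ∅.
  x = 9: f ≡ 0 at y ∈ {8}; g ≡ 0 at y ∈ {0}; common: ∅.
  x = 10: f ≡ 0 at y ∈ {0}; g ≡ 0 at y ∈ {0}; common: {0}.
Collecting: common zeros = {(10, 0)}, so the count is 1.
Comparison with the Bézout bound: 1 ≤ 1 = deg(f)·deg(g), as expected for curves with no common component (the bound is attained).


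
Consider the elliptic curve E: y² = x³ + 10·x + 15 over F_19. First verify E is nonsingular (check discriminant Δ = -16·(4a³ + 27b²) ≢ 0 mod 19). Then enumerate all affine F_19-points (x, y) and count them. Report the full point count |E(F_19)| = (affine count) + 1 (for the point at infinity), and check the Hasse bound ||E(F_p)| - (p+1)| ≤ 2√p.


Affine points = {(1, 8), (1, 11), (2, 9), (2, 10), (4, 9), (4, 10), (5, 0), (6, 5), (6, 14), (9, 6), (9, 13), (12, 1), (12, 18), (13, 9), (13, 10), (14, 7), (14, 12), (15, 5), (15, 14), (17, 5), (17, 14), (18, 2), (18, 17)}; affine count = 23; |E(F_19)| = 24.

Discriminant check: Δ ∝ 4a³ + 27b² = 4·10³ + 27·15² = 4·1000 + 27·225 ≡ 5 (mod 19). Nonzero ⇒ E is nonsingular.
For each x ∈ F_19, compute rhs = x³ + 10·x + 15 mod 19, then count y ∈ F_19 with y² ≡ rhs.
  x = 0: rhs = 15, matching y values: none (0 points).
  x = 1: rhs = 7, matching y values: 8, 11 (2 points).
  x = 2: rhs = 5, matching y values: 9, 10 (2 points).
  x = 3: rhs = 15, matching y values: none (0 points).
  x = 4: rhs = 5, matching y values: 9, 10 (2 points).
  x = 5: rhs = 0, matching y values: 0 (1 points).
  x = 6: rhs = 6, matching y values: 5, 14 (2 points).
  x = 7: rhs = 10, matching y values: none (0 points).
  x = 8: rhs = 18, matching y values: none (0 points).
  x = 9: rhs = 17, matching y values: 6, 13 (2 points).
  x = 10: rhs = 13, matching y values: none (0 points).
  x = 11: rhs = 12, matching y values: none (0 points).
  x = 12: rhs = 1, matching y values: 1, 18 (2 points).
  x = 13: rhs = 5, matching y values: 9, 10 (2 points).
  x = 14: rhs = 11, matching y values: 7, 12 (2 points).
  x = 15: rhs = 6, matching y values: 5, 14 (2 points).
  x = 16: rhs = 15, matching y values: none (0 points).
  x = 17: rhs = 6, matching y values: 5, 14 (2 points).
  x = 18: rhs = 4, matching y values: 2, 17 (2 points).
Total affine count: 23.
Full point count |E(F_19)| = 23 + 1 = 24.
Hasse bound: |24 − (19+1)| = |4| = 4 ≤ 2√19 ≈ 8.7178 ✓.


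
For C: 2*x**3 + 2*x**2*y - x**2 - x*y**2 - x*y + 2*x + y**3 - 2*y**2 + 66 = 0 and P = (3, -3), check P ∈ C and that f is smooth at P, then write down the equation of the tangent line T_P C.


Tangent line at P: 8*x + 72*y + 192 = 0.

Step 1: f(3, -3) = 0, so P lies on C.
Step 2: partial derivatives
  f_x(x, y) = 6*x**2 + 4*x*y - 2*x - y**2 - y + 2, f_y(x, y) = 2*x**2 - 2*x*y - x + 3*y**2 - 4*y.
  f_x(P) = 8, f_y(P) = 72 (gradient nonzero, so P is smooth).
Step 3: tangent line at P: 8·(x − 3) + 72·(y − -3) = 0.
Expanding: 8*x + 72*y + 192 = 0.


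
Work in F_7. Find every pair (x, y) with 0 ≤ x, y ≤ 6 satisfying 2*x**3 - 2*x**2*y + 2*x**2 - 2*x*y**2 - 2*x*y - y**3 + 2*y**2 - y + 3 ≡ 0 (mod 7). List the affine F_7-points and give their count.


Affine F_7-points: {(0, 5), (0, 6), (1, 0), (1, 3), (1, 4), (3, 3), (4, 2), (4, 4), (5, 3), (5, 4), (5, 6)}; count = 11.

For each of the 49 pairs (x, y) ∈ F_7², evaluate f(x, y) mod 7. Record the zeros.
  x = 0: [0↦3, 1↦3, 2↦1, 3↦5, 4↦2, 5↦0, 6↦0]  zeros at y ∈ {5, 6}
  x = 1: [0↦0, 1↦1, 2↦3, 3↦0, 4↦0, 5↦4, 6↦6]  zeros at y ∈ {0, 3, 4}
  x = 2: [0↦6, 1↦4, 2↦6, 3↦6, 4↦5, 5↦4, 6↦4]  zeros at y ∈ ∅
  x = 3: [0↦5, 1↦3, 2↦1, 3↦0, 4↦1, 5↦5, 6↦6]  zeros at y ∈ {3}
  x = 4: [0↦2, 1↦3, 2↦0, 3↦1, 4↦0, 5↦5, 6↦3]  zeros at y ∈ {2, 4}
  x = 5: [0↦2, 1↦2, 2↦1, 3↦0, 4↦0, 5↦2, 6↦0]  zeros at y ∈ {3, 4, 6}
  x = 6: [0↦3, 1↦5, 2↦2, 3↦2, 4↦6, 5↦1, 6↦2]  zeros at y ∈ ∅
Collecting zeros: affine points = {(0, 5), (0, 6), (1, 0), (1, 3), (1, 4), (3, 3), (4, 2), (4, 4), (5, 3), (5, 4), (5, 6)}.
Total count |C(F_7)_aff| = 11.


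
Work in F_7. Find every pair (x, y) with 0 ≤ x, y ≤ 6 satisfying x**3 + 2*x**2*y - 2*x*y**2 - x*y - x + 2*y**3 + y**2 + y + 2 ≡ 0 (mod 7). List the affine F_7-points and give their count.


Affine F_7-points: {(0, 6), (2, 1), (2, 3), (3, 5), (4, 3), (5, 1)}; count = 6.

For each of the 49 pairs (x, y) ∈ F_7², evaluate f(x, y) mod 7. Record the zeros.
  x = 0: [0↦2, 1↦6, 2↦3, 3↦5, 4↦3, 5↦2, 6↦0]  zeros at y ∈ {6}
  x = 1: [0↦2, 1↦5, 2↦4, 3↦4, 4↦3, 5↦6, 6↦4]  zeros at y ∈ ∅
  x = 2: [0↦1, 1↦0, 2↦5, 3↦0, 4↦4, 5↦1, 6↦3]  zeros at y ∈ {1, 3}
  x = 3: [0↦5, 1↦4, 2↦5, 3↦6, 4↦5, 5↦0, 6↦3]  zeros at y ∈ {5}
  x = 4: [0↦6, 1↦2, 2↦3, 3↦0, 4↦5, 5↦2, 6↦3]  zeros at y ∈ {3}
  x = 5: [0↦3, 1↦0, 2↦5, 3↦2, 4↦3, 5↦6, 6↦2]  zeros at y ∈ {1}
  x = 6: [0↦2, 1↦4, 2↦3, 3↦4, 4↦5, 5↦4, 6↦6]  zeros at y ∈ ∅
Collecting zeros: affine points = {(0, 6), (2, 1), (2, 3), (3, 5), (4, 3), (5, 1)}.
Total count |C(F_7)_aff| = 6.


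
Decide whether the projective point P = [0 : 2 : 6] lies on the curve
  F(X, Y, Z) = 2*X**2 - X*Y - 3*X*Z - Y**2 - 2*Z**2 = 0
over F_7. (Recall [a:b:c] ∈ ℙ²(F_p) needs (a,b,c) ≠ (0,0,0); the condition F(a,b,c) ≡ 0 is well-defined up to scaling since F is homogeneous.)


F(0,2,6) ≡ 1 (mod 7); P is NOT on the curve.

Evaluate F(0, 2, 6) term-by-term (mod 7).
  2*X**2 ↦ 2·0·1·1 = 0
  -X*Y ↦ -1·0·2·1 = 0
  -3*X*Z ↦ -3·0·1·6 = 0
  -Y**2 ↦ -1·1·4·1 = -4
  -2*Z**2 ↦ -2·1·1·36 = -72
Sum: F(0, 2, 6) = (0) + (0) + (0) + (-4) + (-72) = -76.
Reducing mod 7: -76 ≡ 1 (mod 7).
Since F(a, b, c) ≡ 1 ≠ 0 (mod 7), P does NOT lie on the curve.


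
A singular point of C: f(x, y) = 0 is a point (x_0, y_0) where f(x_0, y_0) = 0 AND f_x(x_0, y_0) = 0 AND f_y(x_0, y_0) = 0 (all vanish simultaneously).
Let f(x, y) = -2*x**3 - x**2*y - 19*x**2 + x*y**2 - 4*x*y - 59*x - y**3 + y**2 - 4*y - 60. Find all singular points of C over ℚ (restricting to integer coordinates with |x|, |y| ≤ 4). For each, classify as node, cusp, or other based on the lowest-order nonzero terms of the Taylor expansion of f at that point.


Singular points: {(-3, -1)}; classification: cusp.

Compute partial derivatives:
  f_x = -6*x**2 - 2*x*y - 38*x + y**2 - 4*y - 59.
  f_y = -x**2 + 2*x*y - 4*x - 3*y**2 + 2*y - 4.
Scan x_0 ∈ {−4, ..., 4}. For each x_0, f_y(x_0, y) is a polynomial in y; find its integer roots y ∈ {−4, ..., 4}, then test f_x and f at those candidates.
  x = -4: f_y(-4, y) = -3*y**2 - 6*y - 4; no integer root y with |y| ≤ 4.
  x = -3: f_y(-3, y) = -3*y**2 - 4*y - 1; vanishes at y ∈ {-1}. (-3, -1): f_x = 0, f = 0 — SINGULAR.
  x = -2: f_y(-2, y) = -3*y**2 - 2*y; vanishes at y ∈ {0}. (-2, 0): f_x = -7 ≠ 0.
  x = -1: f_y(-1, y) = -3*y**2 - 1; no integer root y with |y| ≤ 4.
  x = 0: f_y(0, y) = -3*y**2 + 2*y - 4; no integer root y with |y| ≤ 4.
  x = 1: f_y(1, y) = -3*y**2 + 4*y - 9; no integer root y with |y| ≤ 4.
  x = 2: f_y(2, y) = -3*y**2 + 6*y - 16; no integer root y with |y| ≤ 4.
  x = 3: f_y(3, y) = -3*y**2 + 8*y - 25; no integer root y with |y| ≤ 4.
  x = 4: f_y(4, y) = -3*y**2 + 10*y - 36; no integer root y with |y| ≤ 4.
Only singular point on the grid: (-3, -1).
Classify: substitute x = -3 + u, y = -1 + v and expand: f = -2*u**3 - u**2*v + u*v**2 - v**3 + v**2.
No constant or linear terms (consistent with a singular point). Quadratic part: v**2. Cubic part: -2*u**3 - u**2*v + u*v**2 - v**3.
The quadratic part v**2 is a perfect square, so there is a single (double) tangent line v = 0, i.e. y = -1. Restricting the cubic part to that line (v = 0) leaves -2*u**3 ≠ 0, so f is not divisible by v and the branch is v² ≈ 2*u**3 to lowest order — this is a cusp.
Classification: cusp.


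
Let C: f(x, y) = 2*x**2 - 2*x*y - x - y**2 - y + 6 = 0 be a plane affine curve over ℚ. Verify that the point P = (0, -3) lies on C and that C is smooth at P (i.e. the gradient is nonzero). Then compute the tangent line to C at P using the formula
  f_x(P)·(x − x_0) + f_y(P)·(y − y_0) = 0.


Tangent line at P: 5*x + 5*y + 15 = 0.

Step 1: f(0, -3) = 0, so P lies on C.
Step 2: partial derivatives
  f_x(x, y) = 4*x - 2*y - 1, f_y(x, y) = -2*x - 2*y - 1.
  f_x(P) = 5, f_y(P) = 5 (gradient nonzero, so P is smooth).
Step 3: tangent line at P: 5·(x − 0) + 5·(y − -3) = 0.
Expanding: 5*x + 5*y + 15 = 0.


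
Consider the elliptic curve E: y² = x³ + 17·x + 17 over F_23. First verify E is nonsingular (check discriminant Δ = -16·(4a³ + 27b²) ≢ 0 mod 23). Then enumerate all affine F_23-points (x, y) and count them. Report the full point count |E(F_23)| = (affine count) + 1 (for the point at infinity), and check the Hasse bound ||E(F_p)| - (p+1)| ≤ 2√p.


Affine points = {(1, 9), (1, 14), (2, 6), (2, 17), (3, 7), (3, 16), (6, 6), (6, 17), (9, 5), (9, 18), (14, 3), (14, 20), (15, 6), (15, 17), (19, 0), (20, 10), (20, 13)}; affine count = 17; |E(F_23)| = 18.

Discriminant check: Δ ∝ 4a³ + 27b² = 4·17³ + 27·17² = 4·4913 + 27·289 ≡ 16 (mod 23). Nonzero ⇒ E is nonsingular.
For each x ∈ F_23, compute rhs = x³ + 17·x + 17 mod 23, then count y ∈ F_23 with y² ≡ rhs.
  x = 0: rhs = 17, matching y values: none (0 points).
  x = 1: rhs = 12, matching y values: 9, 14 (2 points).
  x = 2: rhs = 13, matching y values: 6, 17 (2 points).
  x = 3: rhs = 3, matching y values: 7, 16 (2 points).
  x = 4: rhs = 11, matching y values: none (0 points).
  x = 5: rhs = 20, matching y values: none (0 points).
  x = 6: rhs = 13, matching y values: 6, 17 (2 points).
  x = 7: rhs = 19, matching y values: none (0 points).
  x = 8: rhs = 21, matching y values: none (0 points).
  x = 9: rhs = 2, matching y values: 5, 18 (2 points).
  x = 10: rhs = 14, matching y values: none (0 points).
  x = 11: rhs = 17, matching y values: none (0 points).
  x = 12: rhs = 17, matching y values: none (0 points).
  x = 13: rhs = 20, matching y values: none (0 points).
  x = 14: rhs = 9, matching y values: 3, 20 (2 points).
  x = 15: rhs = 13, matching y values: 6, 17 (2 points).
  x = 16: rhs = 15, matching y values: none (0 points).
  x = 17: rhs = 21, matching y values: none (0 points).
  x = 18: rhs = 14, matching y values: none (0 points).
  x = 19: rhs = 0, matching y values: 0 (1 points).
  x = 20: rhs = 8, matching y values: 10, 13 (2 points).
  x = 21: rhs = 21, matching y values: none (0 points).
  x = 22: rhs = 22, matching y values: none (0 points).
Total affine count: 17.
Full point count |E(F_23)| = 17 + 1 = 18.
Hasse bound: |18 − (23+1)| = |-6| = 6 ≤ 2√23 ≈ 9.5917 ✓.


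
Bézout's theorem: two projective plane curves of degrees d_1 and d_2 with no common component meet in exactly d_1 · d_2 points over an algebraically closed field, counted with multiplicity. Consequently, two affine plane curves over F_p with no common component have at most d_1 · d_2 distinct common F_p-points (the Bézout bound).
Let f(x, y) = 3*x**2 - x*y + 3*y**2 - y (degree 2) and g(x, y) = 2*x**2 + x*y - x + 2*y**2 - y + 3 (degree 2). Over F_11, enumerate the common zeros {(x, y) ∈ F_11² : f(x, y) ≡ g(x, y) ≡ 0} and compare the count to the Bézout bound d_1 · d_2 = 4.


Common zeros: ∅; count = 0; Bézout bound = 4.

deg(f) = 2, deg(g) = 2, so Bézout bound = 4.
Scan x ∈ F_11. For each x, list the y ∈ F_11 with f(x, y) ≡ 0 and those with g(x, y) ≡ 0 (mod 11); the common zeros in that column are the intersection.
  x = 0: f ≡ 0 at y ∈ {0, 4}; g ≡ 0 at y ∈ ∅; common: ∅.
  x = 1: f ≡ 0 at y ∈ {2, 6}; g ≡ 0 at y ∈ {3, 8}; common: ∅.
  x = 2: f ≡ 0 at y ∈ ∅; g ≡ 0 at y ∈ ∅; common: ∅.
  x = 3: f ≡ 0 at y ∈ {8}; g ≡ 0 at y ∈ {1, 9}; common: ∅.
  x = 4: f ≡ 0 at y ∈ ∅; g ≡ 0 at y ∈ {6, 9}; common: ∅.
  x = 5: f ≡ 0 at y ∈ {4, 9}; g ≡ 0 at y ∈ ∅; common: ∅.
  x = 6: f ≡ 0 at y ∈ ∅; g ≡ 0 at y ∈ {4, 10}; common: ∅.
  x = 7: f ≡ 0 at y ∈ {2, 8}; g ≡ 0 at y ∈ ∅; common: ∅.
  x = 8: f ≡ 0 at y ∈ ∅; g ≡ 0 at y ∈ {1}; common: ∅.
  x = 9: f ≡ 0 at y ∈ {9}; g ≡ 0 at y ∈ {3, 4}; common: ∅.
  x = 10: f ≡ 0 at y ∈ ∅; g ≡ 0 at y ∈ {6}; common: ∅.
Collecting: common zeros = ∅, so the count is 0.
Comparison with the Bézout bound: 0 ≤ 4 = deg(f)·deg(g), as expected for curves with no common component (the affine F_11-count falls short of the bound because intersections may lie at infinity, over extension fields, or carry multiplicity).


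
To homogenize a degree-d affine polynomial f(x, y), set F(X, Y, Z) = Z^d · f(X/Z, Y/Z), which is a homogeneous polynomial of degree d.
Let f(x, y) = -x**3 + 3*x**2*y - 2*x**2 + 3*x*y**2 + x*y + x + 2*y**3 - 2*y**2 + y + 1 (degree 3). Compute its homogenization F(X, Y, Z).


F(X, Y, Z) = -X**3 + 3*X**2*Y - 2*X**2*Z + 3*X*Y**2 + X*Y*Z + X*Z**2 + 2*Y**3 - 2*Y**2*Z + Y*Z**2 + Z**3

deg(f) = 3.
Substitute x = X/Z, y = Y/Z into f, then multiply by Z^3.
  monomial -1·x^3·y^0 ↦ -1·X^3·Y^0·Z^0.
  monomial 3·x^2·y^1 ↦ 3·X^2·Y^1·Z^0.
  monomial -2·x^2·y^0 ↦ -2·X^2·Y^0·Z^1.
  monomial 3·x^1·y^2 ↦ 3·X^1·Y^2·Z^0.
  monomial 1·x^1·y^1 ↦ 1·X^1·Y^1·Z^1.
  monomial 1·x^1·y^0 ↦ 1·X^1·Y^0·Z^2.
  monomial 2·x^0·y^3 ↦ 2·X^0·Y^3·Z^0.
  monomial -2·x^0·y^2 ↦ -2·X^0·Y^2·Z^1.
  monomial 1·x^0·y^1 ↦ 1·X^0·Y^1·Z^2.
  monomial 1·x^0·y^0 ↦ 1·X^0·Y^0·Z^3.
Collecting: F(X, Y, Z) = -X**3 + 3*X**2*Y - 2*X**2*Z + 3*X*Y**2 + X*Y*Z + X*Z**2 + 2*Y**3 - 2*Y**2*Z + Y*Z**2 + Z**3.


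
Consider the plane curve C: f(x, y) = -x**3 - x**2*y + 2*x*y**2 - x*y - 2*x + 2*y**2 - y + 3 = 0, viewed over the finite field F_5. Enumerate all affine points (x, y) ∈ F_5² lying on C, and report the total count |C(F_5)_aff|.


Affine F_5-points: {(1, 0), (1, 2), (2, 1), (3, 0), (3, 1), (4, 1)}; count = 6.

For each of the 25 pairs (x, y) ∈ F_5², evaluate f(x, y) mod 5. Record the zeros.
  x = 0: [0↦3, 1↦4, 2↦4, 3↦3, 4↦1]  zeros at y ∈ ∅
  x = 1: [0↦0, 1↦1, 2↦0, 3↦2, 4↦2]  zeros at y ∈ {0, 2}
  x = 2: [0↦1, 1↦0, 2↦1, 3↦4, 4↦4]  zeros at y ∈ {1}
  x = 3: [0↦0, 1↦0, 2↦1, 3↦3, 4↦1]  zeros at y ∈ {0, 1}
  x = 4: [0↦1, 1↦0, 2↦4, 3↦3, 4↦2]  zeros at y ∈ {1}
Collecting zeros: affine points = {(1, 0), (1, 2), (2, 1), (3, 0), (3, 1), (4, 1)}.
Total count |C(F_5)_aff| = 6.


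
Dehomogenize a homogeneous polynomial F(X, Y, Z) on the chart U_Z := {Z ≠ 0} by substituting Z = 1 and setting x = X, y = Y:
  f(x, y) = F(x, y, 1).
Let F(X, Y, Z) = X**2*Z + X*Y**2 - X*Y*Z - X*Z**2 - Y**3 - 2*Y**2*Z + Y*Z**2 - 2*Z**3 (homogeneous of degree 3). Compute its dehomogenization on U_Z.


f(x, y) = x**2 + x*y**2 - x*y - x - y**3 - 2*y**2 + y - 2

On U_Z we set Z = 1. Each monomial c·X^i·Y^j·Z^k in F becomes c·x^i·y^j·1^k = c·x^i·y^j.
Substituting Z = 1: F(X, Y, 1) = x**2 + x*y**2 - x*y - x - y**3 - 2*y**2 + y - 2.
Note: deg(f) ≤ deg(F) = 3; strict inequality happens when F is divisible by Z (lost terms).


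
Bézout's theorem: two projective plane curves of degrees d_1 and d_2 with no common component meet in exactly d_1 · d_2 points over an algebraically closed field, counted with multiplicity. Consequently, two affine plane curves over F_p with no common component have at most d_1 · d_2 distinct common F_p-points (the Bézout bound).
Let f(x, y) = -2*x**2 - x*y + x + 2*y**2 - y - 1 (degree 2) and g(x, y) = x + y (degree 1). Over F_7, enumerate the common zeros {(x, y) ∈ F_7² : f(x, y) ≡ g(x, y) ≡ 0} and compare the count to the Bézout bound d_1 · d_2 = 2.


Common zeros: {(2, 5), (3, 4)}; count = 2; Bézout bound = 2.

deg(f) = 2, deg(g) = 1, so Bézout bound = 2.
Scan x ∈ F_7. For each x, list the y ∈ F_7 with f(x, y) ≡ 0 and those with g(x, y) ≡ 0 (mod 7); the common zeros in that column are the intersection.
  x = 0: f ≡ 0 at y ∈ {1, 3}; g ≡ 0 at y ∈ {0}; common: ∅.
  x = 1: f ≡ 0 at y ∈ ∅; g ≡ 0 at y ∈ {6}; common: ∅.
  x = 2: f ≡ 0 at y ∈ {0, 5}; g ≡ 0 at y ∈ {5}; common: {5}.
  x = 3: f ≡ 0 at y ∈ {4, 5}; g ≡ 0 at y ∈ {4}; common: {4}.
  x = 4: f ≡ 0 at y ∈ ∅; g ≡ 0 at y ∈ {3}; common: ∅.
  x = 5: f ≡ 0 at y ∈ ∅; g ≡ 0 at y ∈ {2}; common: ∅.
  x = 6: f ≡ 0 at y ∈ {3, 4}; g ≡ 0 at y ∈ {1}; common: ∅.
Collecting: common zeros = {(2, 5), (3, 4)}, so the count is 2.
Comparison with the Bézout bound: 2 ≤ 2 = deg(f)·deg(g), as expected for curves with no common component (the bound is attained).


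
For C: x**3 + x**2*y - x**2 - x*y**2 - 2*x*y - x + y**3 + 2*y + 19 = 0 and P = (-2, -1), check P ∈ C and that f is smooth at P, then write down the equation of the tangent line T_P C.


Tangent line at P: 20*x + 9*y + 49 = 0.

Step 1: f(-2, -1) = 0, so P lies on C.
Step 2: partial derivatives
  f_x(x, y) = 3*x**2 + 2*x*y - 2*x - y**2 - 2*y - 1, f_y(x, y) = x**2 - 2*x*y - 2*x + 3*y**2 + 2.
  f_x(P) = 20, f_y(P) = 9 (gradient nonzero, so P is smooth).
Step 3: tangent line at P: 20·(x − -2) + 9·(y − -1) = 0.
Expanding: 20*x + 9*y + 49 = 0.


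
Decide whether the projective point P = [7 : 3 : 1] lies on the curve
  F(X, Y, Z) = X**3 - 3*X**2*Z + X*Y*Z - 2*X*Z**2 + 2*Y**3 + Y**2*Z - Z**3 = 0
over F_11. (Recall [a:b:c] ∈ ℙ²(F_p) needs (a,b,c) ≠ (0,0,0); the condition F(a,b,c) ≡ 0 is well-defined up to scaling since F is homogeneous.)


F(7,3,1) ≡ 1 (mod 11); P is NOT on the curve.

Evaluate F(7, 3, 1) term-by-term (mod 11).
  X**3 ↦ 1·343·1·1 = 343
  -3*X**2*Z ↦ -3·49·1·1 = -147
  X*Y*Z ↦ 1·7·3·1 = 21
  -2*X*Z**2 ↦ -2·7·1·1 = -14
  2*Y**3 ↦ 2·1·27·1 = 54
  Y**2*Z ↦ 1·1·9·1 = 9
  -Z**3 ↦ -1·1·1·1 = -1
Sum: F(7, 3, 1) = (343) + (-147) + (21) + (-14) + (54) + (9) + (-1) = 265.
Reducing mod 11: 265 ≡ 1 (mod 11).
Since F(a, b, c) ≡ 1 ≠ 0 (mod 11), P does NOT lie on the curve.


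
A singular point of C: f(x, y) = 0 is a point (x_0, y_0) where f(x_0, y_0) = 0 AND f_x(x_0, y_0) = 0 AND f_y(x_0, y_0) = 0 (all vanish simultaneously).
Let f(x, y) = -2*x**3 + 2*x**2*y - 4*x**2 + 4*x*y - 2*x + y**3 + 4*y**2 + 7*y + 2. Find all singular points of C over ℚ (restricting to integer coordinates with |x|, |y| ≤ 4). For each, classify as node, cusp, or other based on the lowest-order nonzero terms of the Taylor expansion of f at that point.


Singular points: {(-1, -1)}; classification: cusp.

Compute partial derivatives:
  f_x = -6*x**2 + 4*x*y - 8*x + 4*y - 2.
  f_y = 2*x**2 + 4*x + 3*y**2 + 8*y + 7.
Scan x_0 ∈ {−4, ..., 4}. For each x_0, f_y(x_0, y) is a polynomial in y; find its integer roots y ∈ {−4, ..., 4}, then test f_x and f at those candidates.
  x = -4: f_y(-4, y) = 3*y**2 + 8*y + 23; no integer root y with |y| ≤ 4.
  x = -3: f_y(-3, y) = 3*y**2 + 8*y + 13; no integer root y with |y| ≤ 4.
  x = -2: f_y(-2, y) = 3*y**2 + 8*y + 7; no integer root y with |y| ≤ 4.
  x = -1: f_y(-1, y) = 3*y**2 + 8*y + 5; vanishes at y ∈ {-1}. (-1, -1): f_x = 0, f = 0 — SINGULAR.
  x = 0: f_y(0, y) = 3*y**2 + 8*y + 7; no integer root y with |y| ≤ 4.
  x = 1: f_y(1, y) = 3*y**2 + 8*y + 13; no integer root y with |y| ≤ 4.
  x = 2: f_y(2, y) = 3*y**2 + 8*y + 23; no integer root y with |y| ≤ 4.
  x = 3: f_y(3, y) = 3*y**2 + 8*y + 37; no integer root y with |y| ≤ 4.
  x = 4: f_y(4, y) = 3*y**2 + 8*y + 55; no integer root y with |y| ≤ 4.
Only singular point on the grid: (-1, -1).
Classify: substitute x = -1 + u, y = -1 + v and expand: f = -2*u**3 + 2*u**2*v + v**3 + v**2.
No constant or linear terms (consistent with a singular point). Quadratic part: v**2. Cubic part: -2*u**3 + 2*u**2*v + v**3.
The quadratic part v**2 is a perfect square, so there is a single (double) tangent line v = 0, i.e. y = -1. Restricting the cubic part to that line (v = 0) leaves -2*u**3 ≠ 0, so f is not divisible by v and the branch is v² ≈ 2*u**3 to lowest order — this is a cusp.
Classification: cusp.


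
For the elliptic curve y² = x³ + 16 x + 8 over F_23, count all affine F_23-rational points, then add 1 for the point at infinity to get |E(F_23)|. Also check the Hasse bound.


Affine points = {(0, 10), (0, 13), (1, 5), (1, 18), (2, 5), (2, 18), (5, 11), (5, 12), (7, 7), (7, 16), (8, 2), (8, 21), (10, 8), (10, 15), (14, 3), (14, 20), (15, 9), (15, 14), (16, 6), (16, 17), (17, 8), (17, 15), (19, 8), (19, 15), (20, 5), (20, 18)}; affine count = 26; |E(F_23)| = 27.

Discriminant check: Δ ∝ 4a³ + 27b² = 4·16³ + 27·8² = 4·4096 + 27·64 ≡ 11 (mod 23). Nonzero ⇒ E is nonsingular.
For each x ∈ F_23, compute rhs = x³ + 16·x + 8 mod 23, then count y ∈ F_23 with y² ≡ rhs.
  x = 0: rhs = 8, matching y values: 10, 13 (2 points).
  x = 1: rhs = 2, matching y values: 5, 18 (2 points).
  x = 2: rhs = 2, matching y values: 5, 18 (2 points).
  x = 3: rhs = 14, matching y values: none (0 points).
  x = 4: rhs = 21, matching y values: none (0 points).
  x = 5: rhs = 6, matching y values: 11, 12 (2 points).
  x = 6: rhs = 21, matching y values: none (0 points).
  x = 7: rhs = 3, matching y values: 7, 16 (2 points).
  x = 8: rhs = 4, matching y values: 2, 21 (2 points).
  x = 9: rhs = 7, matching y values: none (0 points).
  x = 10: rhs = 18, matching y values: 8, 15 (2 points).
  x = 11: rhs = 20, matching y values: none (0 points).
  x = 12: rhs = 19, matching y values: none (0 points).
  x = 13: rhs = 21, matching y values: none (0 points).
  x = 14: rhs = 9, matching y values: 3, 20 (2 points).
  x = 15: rhs = 12, matching y values: 9, 14 (2 points).
  x = 16: rhs = 13, matching y values: 6, 17 (2 points).
  x = 17: rhs = 18, matching y values: 8, 15 (2 points).
  x = 18: rhs = 10, matching y values: none (0 points).
  x = 19: rhs = 18, matching y values: 8, 15 (2 points).
  x = 20: rhs = 2, matching y values: 5, 18 (2 points).
  x = 21: rhs = 14, matching y values: none (0 points).
  x = 22: rhs = 14, matching y values: none (0 points).
Total affine count: 26.
Full point count |E(F_23)| = 26 + 1 = 27.
Hasse bound: |27 − (23+1)| = |3| = 3 ≤ 2√23 ≈ 9.5917 ✓.


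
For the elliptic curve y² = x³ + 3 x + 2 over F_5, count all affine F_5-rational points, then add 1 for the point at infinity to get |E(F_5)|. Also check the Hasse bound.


Affine points = {(1, 1), (1, 4), (2, 1), (2, 4)}; affine count = 4; |E(F_5)| = 5.

Discriminant check: Δ ∝ 4a³ + 27b² = 4·3³ + 27·2² = 4·27 + 27·4 ≡ 1 (mod 5). Nonzero ⇒ E is nonsingular.
For each x ∈ F_5, compute rhs = x³ + 3·x + 2 mod 5, then count y ∈ F_5 with y² ≡ rhs.
  x = 0: rhs = 2, matching y values: none (0 points).
  x = 1: rhs = 1, matching y values: 1, 4 (2 points).
  x = 2: rhs = 1, matching y values: 1, 4 (2 points).
  x = 3: rhs = 3, matching y values: none (0 points).
  x = 4: rhs = 3, matching y values: none (0 points).
Total affine count: 4.
Full point count |E(F_5)| = 4 + 1 = 5.
Hasse bound: |5 − (5+1)| = |-1| = 1 ≤ 2√5 ≈ 4.4721 ✓.


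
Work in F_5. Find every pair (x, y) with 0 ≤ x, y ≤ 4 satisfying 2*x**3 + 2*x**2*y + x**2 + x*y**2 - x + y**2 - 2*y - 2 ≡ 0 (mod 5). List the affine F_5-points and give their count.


Affine F_5-points: {(1, 0), (2, 1), (2, 2)}; count = 3.

For each of the 25 pairs (x, y) ∈ F_5², evaluate f(x, y) mod 5. Record the zeros.
  x = 0: [0↦3, 1↦2, 2↦3, 3↦1, 4↦1]  zeros at y ∈ ∅
  x = 1: [0↦0, 1↦2, 2↦3, 3↦3, 4↦2]  zeros at y ∈ {0}
  x = 2: [0↦1, 1↦0, 2↦0, 3↦1, 4↦3]  zeros at y ∈ {1, 2}
  x = 3: [0↦3, 1↦3, 2↦1, 3↦2, 4↦1]  zeros at y ∈ ∅
  x = 4: [0↦3, 1↦3, 2↦3, 3↦3, 4↦3]  zeros at y ∈ ∅
Collecting zeros: affine points = {(1, 0), (2, 1), (2, 2)}.
Total count |C(F_5)_aff| = 3.


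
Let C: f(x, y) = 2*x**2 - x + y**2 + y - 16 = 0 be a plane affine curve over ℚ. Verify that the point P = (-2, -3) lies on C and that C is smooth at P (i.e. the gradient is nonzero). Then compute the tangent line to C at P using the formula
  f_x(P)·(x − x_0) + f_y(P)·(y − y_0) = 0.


Tangent line at P: -9*x - 5*y - 33 = 0.

Step 1: f(-2, -3) = 0, so P lies on C.
Step 2: partial derivatives
  f_x(x, y) = 4*x - 1, f_y(x, y) = 2*y + 1.
  f_x(P) = -9, f_y(P) = -5 (gradient nonzero, so P is smooth).
Step 3: tangent line at P: -9·(x − -2) + -5·(y − -3) = 0.
Expanding: -9*x - 5*y - 33 = 0.


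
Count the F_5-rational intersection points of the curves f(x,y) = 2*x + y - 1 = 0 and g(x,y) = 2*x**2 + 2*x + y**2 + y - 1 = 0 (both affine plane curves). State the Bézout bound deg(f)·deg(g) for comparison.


Common zeros: ∅; count = 0; Bézout bound = 2.

deg(f) = 1, deg(g) = 2, so Bézout bound = 2.
Scan x ∈ F_5. For each x, list the y ∈ F_5 with f(x, y) ≡ 0 and those with g(x, y) ≡ 0 (mod 5); the common zeros in that column are the intersection.
  x = 0: f ≡ 0 at y ∈ {1}; g ≡ 0 at y ∈ {2}; common: ∅.
  x = 1: f ≡ 0 at y ∈ {4}; g ≡ 0 at y ∈ {1, 3}; common: ∅.
  x = 2: f ≡ 0 at y ∈ {2}; g ≡ 0 at y ∈ ∅; common: ∅.
  x = 3: f ≡ 0 at y ∈ {0}; g ≡ 0 at y ∈ {1, 3}; common: ∅.
  x = 4: f ≡ 0 at y ∈ {3}; g ≡ 0 at y ∈ {2}; common: ∅.
Collecting: common zeros = ∅, so the count is 0.
Comparison with the Bézout bound: 0 ≤ 2 = deg(f)·deg(g), as expected for curves with no common component (the affine F_5-count falls short of the bound because intersections may lie at infinity, over extension fields, or carry multiplicity).


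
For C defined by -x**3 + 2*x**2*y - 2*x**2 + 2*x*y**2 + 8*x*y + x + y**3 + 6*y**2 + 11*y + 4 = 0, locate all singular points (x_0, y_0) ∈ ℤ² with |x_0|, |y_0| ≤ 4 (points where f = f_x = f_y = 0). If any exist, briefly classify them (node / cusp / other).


Singular points: {(-1, -1)}; classification: node.

Compute partial derivatives:
  f_x = -3*x**2 + 4*x*y - 4*x + 2*y**2 + 8*y + 1.
  f_y = 2*x**2 + 4*x*y + 8*x + 3*y**2 + 12*y + 11.
Scan x_0 ∈ {−4, ..., 4}. For each x_0, f_y(x_0, y) is a polynomial in y; find its integer roots y ∈ {−4, ..., 4}, then test f_x and f at those candidates.
  x = -4: f_y(-4, y) = 3*y**2 - 4*y + 11; no integer root y with |y| ≤ 4.
  x = -3: f_y(-3, y) = 3*y**2 + 5; no integer root y with |y| ≤ 4.
  x = -2: f_y(-2, y) = 3*y**2 + 4*y + 3; no integer root y with |y| ≤ 4.
  x = -1: f_y(-1, y) = 3*y**2 + 8*y + 5; vanishes at y ∈ {-1}. (-1, -1): f_x = 0, f = 0 — SINGULAR.
  x = 0: f_y(0, y) = 3*y**2 + 12*y + 11; no integer root y with |y| ≤ 4.
  x = 1: f_y(1, y) = 3*y**2 + 16*y + 21; vanishes at y ∈ {-3}. (1, -3): f_x = -24 ≠ 0.
  x = 2: f_y(2, y) = 3*y**2 + 20*y + 35; no integer root y with |y| ≤ 4.
  x = 3: f_y(3, y) = 3*y**2 + 24*y + 53; no integer root y with |y| ≤ 4.
  x = 4: f_y(4, y) = 3*y**2 + 28*y + 75; no integer root y with |y| ≤ 4.
Only singular point on the grid: (-1, -1).
Classify: substitute x = -1 + u, y = -1 + v and expand: f = -u**3 + 2*u**2*v - u**2 + 2*u*v**2 + v**3 + v**2.
No constant or linear terms (consistent with a singular point). Quadratic part: -u**2 + v**2. Cubic part: -u**3 + 2*u**2*v + 2*u*v**2 + v**3.
The quadratic part v**2 - u**2 = (v − u)(v + u) splits into two distinct linear factors, so there are two distinct tangent lines y − -1 = ±(x − -1) — this is a node (ordinary double point).
Classification: node.
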